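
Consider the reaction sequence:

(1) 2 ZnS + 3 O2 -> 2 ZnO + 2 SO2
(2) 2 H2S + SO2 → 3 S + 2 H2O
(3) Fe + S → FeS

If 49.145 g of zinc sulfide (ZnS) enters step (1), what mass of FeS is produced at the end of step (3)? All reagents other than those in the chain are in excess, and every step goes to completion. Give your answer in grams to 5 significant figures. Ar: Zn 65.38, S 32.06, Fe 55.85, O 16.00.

133.02 g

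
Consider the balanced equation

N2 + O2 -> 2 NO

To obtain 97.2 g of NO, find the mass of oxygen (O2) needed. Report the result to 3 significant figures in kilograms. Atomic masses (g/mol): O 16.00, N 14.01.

M(NO) = 14.01 + 16.00 = 30.01 g/mol.
M(O2) = 2(16.00) = 32.00 g/mol.
n(NO) = 97.20 g / 30.01 g/mol = 3.239 mol.
From the equation the NO:O2 mole ratio is 2:1, so n(O2) = 3.239 × 1/2 = 1.619 mol.
Mass of O2 = 1.619 mol × 32.00 g/mol = 51.82 g.
Converting to kg: 51.82 g = 0.0518 kg.

0.0518 kg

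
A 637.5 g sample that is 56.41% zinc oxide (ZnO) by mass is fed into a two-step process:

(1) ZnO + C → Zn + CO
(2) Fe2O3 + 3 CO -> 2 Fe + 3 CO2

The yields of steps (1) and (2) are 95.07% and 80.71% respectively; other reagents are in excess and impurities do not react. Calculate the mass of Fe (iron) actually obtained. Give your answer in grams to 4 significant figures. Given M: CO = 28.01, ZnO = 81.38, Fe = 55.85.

126.2 g

Pure ZnO = 637.5 × 0.5641 = 359.61 g.
n(ZnO) = 359.61 / 81.38 = 4.4189 mol.
Step 1 (ZnO:CO = 1:1): theoretical n(CO) = 4.4189 mol; at 95.07% yield, n(CO) = 4.2011 mol.
Step 2 (CO:Fe = 3:2): theoretical n(Fe) = 2.8007 mol, so theoretical mass = 2.8007 × 55.85 = 156.42 g.
At 80.71% yield, actual mass of Fe = 156.42 × 0.8071 = 126.25 g.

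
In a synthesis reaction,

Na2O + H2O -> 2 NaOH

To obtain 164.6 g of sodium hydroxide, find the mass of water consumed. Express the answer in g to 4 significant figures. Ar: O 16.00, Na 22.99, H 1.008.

M(NaOH) = 22.99 + 16.00 + 1.008 = 39.998 g/mol.
M(H2O) = 2(1.008) + 16.00 = 18.016 g/mol.
n(NaOH) = 164.60 g / 39.998 g/mol = 4.1152 mol.
From the equation the NaOH:H2O mole ratio is 2:1, so n(H2O) = 4.1152 × 1/2 = 2.0576 mol.
Mass of H2O = 2.0576 mol × 18.016 g/mol = 37.070 g.

37.07 g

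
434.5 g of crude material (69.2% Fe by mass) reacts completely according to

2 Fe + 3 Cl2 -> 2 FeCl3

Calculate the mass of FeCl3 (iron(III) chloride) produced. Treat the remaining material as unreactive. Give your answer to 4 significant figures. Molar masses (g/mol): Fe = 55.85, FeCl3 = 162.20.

873.2 g

Mass of pure Fe = 434.5 g × 0.692 = 300.67 g.
n(Fe) = 300.67 g / 55.85 g/mol = 5.3836 mol.
From the equation the Fe:FeCl3 mole ratio is 2:2, so n(FeCl3) = 5.3836 × 2/2 = 5.3836 mol.
Mass of FeCl3 = 5.3836 mol × 162.20 g/mol = 873.22 g.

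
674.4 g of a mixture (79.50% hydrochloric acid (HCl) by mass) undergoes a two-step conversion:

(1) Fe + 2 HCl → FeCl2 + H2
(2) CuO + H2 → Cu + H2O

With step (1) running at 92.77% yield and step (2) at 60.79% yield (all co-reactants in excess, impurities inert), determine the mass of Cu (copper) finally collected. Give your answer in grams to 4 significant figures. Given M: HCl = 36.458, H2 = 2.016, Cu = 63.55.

263.5 g

Pure HCl = 674.4 × 0.7950 = 536.15 g.
n(HCl) = 536.15 / 36.458 = 14.706 mol.
Step 1 (HCl:H2 = 2:1): theoretical n(H2) = 7.3530 mol; at 92.77% yield, n(H2) = 6.8213 mol.
Step 2 (H2:Cu = 1:1): theoretical n(Cu) = 6.8213 mol, so theoretical mass = 6.8213 × 63.55 = 433.50 g.
At 60.79% yield, actual mass of Cu = 433.50 × 0.6079 = 263.52 g.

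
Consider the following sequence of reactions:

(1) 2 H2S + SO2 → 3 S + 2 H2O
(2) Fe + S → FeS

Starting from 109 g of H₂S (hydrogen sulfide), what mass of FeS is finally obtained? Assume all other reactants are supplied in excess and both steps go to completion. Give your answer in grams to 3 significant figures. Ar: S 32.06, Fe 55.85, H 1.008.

422 g

M(H2S) = 2(1.008) + 32.06 = 34.076 g/mol.
M(FeS) = 55.85 + 32.06 = 87.91 g/mol.
n(H2S) = 109.0 / 34.076 = 3.199 mol.
Step 1 gives a 2:3 ratio of H2S to S, so n(S) = 4.798 mol.
In step 2 the S:FeS ratio is 1:1, so n(FeS) = 4.798 mol.
Mass of FeS = 4.798 × 87.91 = 421.8 g.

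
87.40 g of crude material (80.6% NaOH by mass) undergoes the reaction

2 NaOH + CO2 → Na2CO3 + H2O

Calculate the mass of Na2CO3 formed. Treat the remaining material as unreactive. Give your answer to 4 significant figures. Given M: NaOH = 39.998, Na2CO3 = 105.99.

93.33 g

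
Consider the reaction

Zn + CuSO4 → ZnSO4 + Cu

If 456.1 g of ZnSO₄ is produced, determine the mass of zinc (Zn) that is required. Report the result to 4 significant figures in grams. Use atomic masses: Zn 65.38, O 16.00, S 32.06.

M(ZnSO4) = 65.38 + 32.06 + 4(16.00) = 161.44 g/mol.
M(Zn) = 65.38 g/mol.
n(ZnSO4) = 456.10 g / 161.44 g/mol = 2.8252 mol.
From the equation the ZnSO4:Zn mole ratio is 1:1, so n(Zn) = 2.8252 × 1/1 = 2.8252 mol.
Mass of Zn = 2.8252 mol × 65.38 g/mol = 184.71 g.

184.7 g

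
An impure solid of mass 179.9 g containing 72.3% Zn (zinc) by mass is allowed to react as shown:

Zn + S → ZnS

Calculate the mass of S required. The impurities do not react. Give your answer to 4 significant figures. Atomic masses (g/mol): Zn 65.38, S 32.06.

Mass of pure Zn = 179.9 g × 0.723 = 130.07 g.
M(Zn) = 65.38 g/mol.
M(S) = 32.06 g/mol.
n(Zn) = 130.07 g / 65.38 g/mol = 1.9894 mol.
From the equation the Zn:S mole ratio is 1:1, so n(S) = 1.9894 × 1/1 = 1.9894 mol.
Mass of S = 1.9894 mol × 32.06 g/mol = 63.781 g.

63.78 g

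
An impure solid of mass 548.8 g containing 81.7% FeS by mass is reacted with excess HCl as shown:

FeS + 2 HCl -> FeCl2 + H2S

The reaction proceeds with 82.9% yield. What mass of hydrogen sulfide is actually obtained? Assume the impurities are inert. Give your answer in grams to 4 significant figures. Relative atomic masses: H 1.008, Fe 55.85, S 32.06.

144.1 g

Pure FeS available = 548.8 g × 0.817 = 448.37 g.
M(FeS) = 55.85 + 32.06 = 87.91 g/mol.
M(H2S) = 2(1.008) + 32.06 = 34.076 g/mol.
n(FeS) = 448.37 g / 87.91 g/mol = 5.1003 mol.
From the equation the FeS:H2S mole ratio is 1:1, so n(H2S) = 5.1003 × 1/1 = 5.1003 mol.
Mass of H2S = 5.1003 mol × 34.076 g/mol = 173.80 g.
Actual mass collected = 173.80 g × 0.829 = 144.08 g.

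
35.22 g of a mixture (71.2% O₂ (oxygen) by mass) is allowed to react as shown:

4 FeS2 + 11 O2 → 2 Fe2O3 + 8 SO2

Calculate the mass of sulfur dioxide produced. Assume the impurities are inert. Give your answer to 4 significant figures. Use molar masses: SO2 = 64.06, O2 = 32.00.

36.51 g

Mass of pure O2 = 35.22 g × 0.712 = 25.077 g.
n(O2) = 25.077 g / 32.00 g/mol = 0.78365 mol.
From the equation the O2:SO2 mole ratio is 11:8, so n(SO2) = 0.78365 × 8/11 = 0.56992 mol.
Mass of SO2 = 0.56992 mol × 64.06 g/mol = 36.509 g.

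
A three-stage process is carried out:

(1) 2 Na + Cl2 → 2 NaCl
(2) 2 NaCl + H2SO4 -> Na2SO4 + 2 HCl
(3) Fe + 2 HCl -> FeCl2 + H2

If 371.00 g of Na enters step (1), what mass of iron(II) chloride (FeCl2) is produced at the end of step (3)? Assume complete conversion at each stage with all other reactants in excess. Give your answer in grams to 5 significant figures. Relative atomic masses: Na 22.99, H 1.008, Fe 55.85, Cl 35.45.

M(Na) = 22.99 g/mol.
M(FeCl2) = 55.85 + 2(35.45) = 126.75 g/mol.
n(Na) = 371.00 / 22.99 = 16.1375 mol.
Reaction (1): Na→NaCl ratio 2:2 ⇒ n(NaCl) = 16.1375 mol.
Reaction (2): NaCl→HCl ratio 2:2 ⇒ n(HCl) = 16.1375 mol.
Reaction (3): HCl→FeCl2 ratio 2:1 ⇒ n(FeCl2) = 8.06873 mol.
Mass of FeCl2 = 8.06873 × 126.75 = 1022.71 g.

1022.7 g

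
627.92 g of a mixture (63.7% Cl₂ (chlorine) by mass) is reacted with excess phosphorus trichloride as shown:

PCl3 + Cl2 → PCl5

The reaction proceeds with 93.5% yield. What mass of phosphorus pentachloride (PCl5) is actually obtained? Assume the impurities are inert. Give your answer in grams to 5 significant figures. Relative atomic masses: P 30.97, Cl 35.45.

Pure Cl2 available = 627.92 g × 0.637 = 399.985 g.
M(Cl2) = 2(35.45) = 70.90 g/mol.
M(PCl5) = 30.97 + 5(35.45) = 208.22 g/mol.
n(Cl2) = 399.985 g / 70.90 g/mol = 5.64154 mol.
From the equation the Cl2:PCl5 mole ratio is 1:1, so n(PCl5) = 5.64154 × 1/1 = 5.64154 mol.
Mass of PCl5 = 5.64154 mol × 208.22 g/mol = 1174.68 g.
Actual mass collected = 1174.68 g × 0.935 = 1098.33 g.

1098.3 g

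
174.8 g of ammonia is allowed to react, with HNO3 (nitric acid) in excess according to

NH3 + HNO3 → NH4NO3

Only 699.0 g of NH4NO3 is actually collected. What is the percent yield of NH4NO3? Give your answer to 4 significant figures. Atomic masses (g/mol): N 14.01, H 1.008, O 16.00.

85.09 %

M(NH3) = 14.01 + 3(1.008) = 17.034 g/mol.
M(NH4NO3) = 2(14.01) + 4(1.008) + 3(16.00) = 80.052 g/mol.
n(NH3) = 174.80 g / 17.034 g/mol = 10.262 mol.
From the equation the NH3:NH4NO3 mole ratio is 1:1, so n(NH4NO3) = 10.262 × 1/1 = 10.262 mol.
Mass of NH4NO3 = 10.262 mol × 80.052 g/mol = 821.48 g.
This is the theoretical yield. Percent yield = 699.0 g / 821.48 g × 100% = 85.090%.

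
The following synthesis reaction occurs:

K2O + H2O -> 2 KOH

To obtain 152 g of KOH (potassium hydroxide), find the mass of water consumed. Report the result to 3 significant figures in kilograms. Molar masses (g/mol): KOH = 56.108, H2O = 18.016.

n(KOH) = 152.0 g / 56.108 g/mol = 2.709 mol.
From the equation the KOH:H2O mole ratio is 2:1, so n(H2O) = 2.709 × 1/2 = 1.355 mol.
Mass of H2O = 1.355 mol × 18.016 g/mol = 24.40 g.
Converting to kg: 24.40 g = 0.0244 kg.

0.0244 kg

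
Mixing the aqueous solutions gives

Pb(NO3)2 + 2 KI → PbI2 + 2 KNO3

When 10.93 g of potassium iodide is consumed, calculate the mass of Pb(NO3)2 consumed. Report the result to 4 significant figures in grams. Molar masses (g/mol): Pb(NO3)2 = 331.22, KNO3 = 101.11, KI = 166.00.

10.90 g

n(KI) = 10.930 g / 166.00 g/mol = 0.065843 mol.
From the equation the KI:Pb(NO3)2 mole ratio is 2:1, so n(Pb(NO3)2) = 0.065843 × 1/2 = 0.032922 mol.
Mass of Pb(NO3)2 = 0.032922 mol × 331.22 g/mol = 10.904 g.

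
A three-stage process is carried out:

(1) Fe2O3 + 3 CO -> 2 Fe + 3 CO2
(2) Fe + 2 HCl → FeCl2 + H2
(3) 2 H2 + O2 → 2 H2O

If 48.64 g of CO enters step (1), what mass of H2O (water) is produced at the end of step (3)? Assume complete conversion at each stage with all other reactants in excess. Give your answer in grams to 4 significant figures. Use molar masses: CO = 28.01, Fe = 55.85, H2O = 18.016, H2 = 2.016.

20.86 g

n(CO) = 48.64 / 28.01 = 1.7365 mol.
Reaction (1): CO→Fe ratio 3:2 ⇒ n(Fe) = 1.1577 mol.
Reaction (2): Fe→H2 ratio 1:1 ⇒ n(H2) = 1.1577 mol.
Reaction (3): H2→H2O ratio 2:2 ⇒ n(H2O) = 1.1577 mol.
Mass of H2O = 1.1577 × 18.016 = 20.857 g.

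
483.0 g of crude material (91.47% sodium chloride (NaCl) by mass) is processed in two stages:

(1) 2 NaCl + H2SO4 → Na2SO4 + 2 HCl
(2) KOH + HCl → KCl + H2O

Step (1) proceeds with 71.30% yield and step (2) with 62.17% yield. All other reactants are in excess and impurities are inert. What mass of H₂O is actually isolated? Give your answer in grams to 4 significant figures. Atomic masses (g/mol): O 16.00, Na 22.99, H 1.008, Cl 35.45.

60.37 g

Pure NaCl = 483.0 × 0.9147 = 441.80 g.
M(NaCl) = 22.99 + 35.45 = 58.44 g/mol.
M(H2O) = 2(1.008) + 16.00 = 18.016 g/mol.
n(NaCl) = 441.80 / 58.44 = 7.5599 mol.
Step 1 (NaCl:HCl = 2:2): theoretical n(HCl) = 7.5599 mol; at 71.30% yield, n(HCl) = 5.3902 mol.
Step 2 (HCl:H2O = 1:1): theoretical n(H2O) = 5.3902 mol, so theoretical mass = 5.3902 × 18.016 = 97.110 g.
At 62.17% yield, actual mass of H2O = 97.110 × 0.6217 = 60.373 g.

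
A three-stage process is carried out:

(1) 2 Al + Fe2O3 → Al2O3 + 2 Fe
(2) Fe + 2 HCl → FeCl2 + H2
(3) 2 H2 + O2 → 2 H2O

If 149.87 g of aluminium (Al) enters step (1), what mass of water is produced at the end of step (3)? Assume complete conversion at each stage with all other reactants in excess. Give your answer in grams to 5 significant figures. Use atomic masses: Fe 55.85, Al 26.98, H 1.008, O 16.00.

100.08 g

M(Al) = 26.98 g/mol.
M(H2O) = 2(1.008) + 16.00 = 18.016 g/mol.
n(Al) = 149.87 / 26.98 = 5.55486 mol.
Reaction (1): Al→Fe ratio 2:2 ⇒ n(Fe) = 5.55486 mol.
Reaction (2): Fe→H2 ratio 1:1 ⇒ n(H2) = 5.55486 mol.
Reaction (3): H2→H2O ratio 2:2 ⇒ n(H2O) = 5.55486 mol.
Mass of H2O = 5.55486 × 18.016 = 100.076 g.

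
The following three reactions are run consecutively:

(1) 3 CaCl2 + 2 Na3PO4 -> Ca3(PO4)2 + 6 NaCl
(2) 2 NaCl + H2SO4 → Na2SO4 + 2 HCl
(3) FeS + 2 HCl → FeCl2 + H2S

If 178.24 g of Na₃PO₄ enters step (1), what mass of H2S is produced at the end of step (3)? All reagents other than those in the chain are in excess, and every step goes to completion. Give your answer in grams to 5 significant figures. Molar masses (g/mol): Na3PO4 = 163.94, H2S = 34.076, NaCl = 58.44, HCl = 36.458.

n(Na3PO4) = 178.24 / 163.94 = 1.08723 mol.
Reaction (1): Na3PO4→NaCl ratio 2:6 ⇒ n(NaCl) = 3.26168 mol.
Reaction (2): NaCl→HCl ratio 2:2 ⇒ n(HCl) = 3.26168 mol.
Reaction (3): HCl→H2S ratio 2:1 ⇒ n(H2S) = 1.63084 mol.
Mass of H2S = 1.63084 × 34.076 = 55.5725 g.

55.573 g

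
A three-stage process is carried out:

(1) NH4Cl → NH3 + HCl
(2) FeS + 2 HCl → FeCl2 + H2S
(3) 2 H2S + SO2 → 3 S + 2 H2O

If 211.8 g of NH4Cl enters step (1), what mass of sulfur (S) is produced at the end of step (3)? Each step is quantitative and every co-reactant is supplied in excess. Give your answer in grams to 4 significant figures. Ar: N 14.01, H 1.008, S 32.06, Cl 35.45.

95.21 g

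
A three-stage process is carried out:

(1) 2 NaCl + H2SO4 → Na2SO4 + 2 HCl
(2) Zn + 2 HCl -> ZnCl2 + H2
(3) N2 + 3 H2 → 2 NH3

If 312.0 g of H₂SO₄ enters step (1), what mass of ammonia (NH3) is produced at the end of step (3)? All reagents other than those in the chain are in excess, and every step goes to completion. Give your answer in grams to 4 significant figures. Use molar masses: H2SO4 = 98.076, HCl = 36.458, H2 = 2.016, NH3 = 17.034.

36.13 g

n(H2SO4) = 312.0 / 98.076 = 3.1812 mol.
Reaction (1): H2SO4→HCl ratio 1:2 ⇒ n(HCl) = 6.3624 mol.
Reaction (2): HCl→H2 ratio 2:1 ⇒ n(H2) = 3.1812 mol.
Reaction (3): H2→NH3 ratio 3:2 ⇒ n(NH3) = 2.1208 mol.
Mass of NH3 = 2.1208 × 17.034 = 36.126 g.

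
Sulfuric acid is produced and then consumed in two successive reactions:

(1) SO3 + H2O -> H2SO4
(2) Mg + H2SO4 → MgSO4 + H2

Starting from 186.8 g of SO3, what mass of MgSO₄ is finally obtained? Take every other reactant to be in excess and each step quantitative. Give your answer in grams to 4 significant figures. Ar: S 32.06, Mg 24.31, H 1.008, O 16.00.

M(SO3) = 32.06 + 3(16.00) = 80.06 g/mol.
M(MgSO4) = 24.31 + 32.06 + 4(16.00) = 120.37 g/mol.
n(SO3) = 186.80 / 80.06 = 2.3333 mol.
Step 1 gives a 1:1 ratio of SO3 to H2SO4, so n(H2SO4) = 2.3333 mol.
In step 2 the H2SO4:MgSO4 ratio is 1:1, so n(MgSO4) = 2.3333 mol.
Mass of MgSO4 = 2.3333 × 120.37 = 280.85 g.

280.9 g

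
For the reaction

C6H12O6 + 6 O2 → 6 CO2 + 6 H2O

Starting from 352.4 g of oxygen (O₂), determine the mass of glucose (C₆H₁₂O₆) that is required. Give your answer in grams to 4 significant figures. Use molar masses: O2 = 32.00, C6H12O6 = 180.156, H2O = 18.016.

n(O2) = 352.40 g / 32.00 g/mol = 11.012 mol.
From the equation the O2:C6H12O6 mole ratio is 6:1, so n(C6H12O6) = 11.012 × 1/6 = 1.8354 mol.
Mass of C6H12O6 = 1.8354 mol × 180.156 g/mol = 330.66 g.

330.7 g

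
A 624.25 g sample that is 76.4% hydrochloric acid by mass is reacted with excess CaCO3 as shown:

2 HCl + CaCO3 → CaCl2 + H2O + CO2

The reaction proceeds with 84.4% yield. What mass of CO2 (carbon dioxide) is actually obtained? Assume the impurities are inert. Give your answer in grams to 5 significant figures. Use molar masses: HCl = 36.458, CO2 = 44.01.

242.95 g

Pure HCl available = 624.25 g × 0.764 = 476.927 g.
n(HCl) = 476.927 g / 36.458 g/mol = 13.0815 mol.
From the equation the HCl:CO2 mole ratio is 2:1, so n(CO2) = 13.0815 × 1/2 = 6.54077 mol.
Mass of CO2 = 6.54077 mol × 44.01 g/mol = 287.859 g.
Actual mass collected = 287.859 g × 0.844 = 242.953 g.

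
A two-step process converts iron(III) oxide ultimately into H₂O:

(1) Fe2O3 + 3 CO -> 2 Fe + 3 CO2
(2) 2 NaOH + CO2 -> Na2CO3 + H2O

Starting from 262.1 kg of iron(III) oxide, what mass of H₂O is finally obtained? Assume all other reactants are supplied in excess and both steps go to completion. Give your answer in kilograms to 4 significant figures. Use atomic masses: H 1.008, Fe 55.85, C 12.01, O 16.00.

88.70 kg

M(Fe2O3) = 2(55.85) + 3(16.00) = 159.70 g/mol.
M(H2O) = 2(1.008) + 16.00 = 18.016 g/mol.
262.1 kg = 262100 g.
n(Fe2O3) = 262100 / 159.70 = 1641.2 mol.
Step 1 gives a 1:3 ratio of Fe2O3 to CO2, so n(CO2) = 4923.6 mol.
In step 2 the CO2:H2O ratio is 1:1, so n(H2O) = 4923.6 mol.
Mass of H2O = 4923.6 × 18.016 = 88704 g = 88.70 kg.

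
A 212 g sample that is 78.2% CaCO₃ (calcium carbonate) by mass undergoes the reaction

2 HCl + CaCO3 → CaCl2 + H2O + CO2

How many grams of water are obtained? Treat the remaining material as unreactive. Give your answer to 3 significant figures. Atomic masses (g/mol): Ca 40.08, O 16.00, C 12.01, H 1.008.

29.8 g

Mass of pure CaCO3 = 212 g × 0.782 = 165.8 g.
M(CaCO3) = 40.08 + 12.01 + 3(16.00) = 100.09 g/mol.
M(H2O) = 2(1.008) + 16.00 = 18.016 g/mol.
n(CaCO3) = 165.8 g / 100.09 g/mol = 1.656 mol.
From the equation the CaCO3:H2O mole ratio is 1:1, so n(H2O) = 1.656 × 1/1 = 1.656 mol.
Mass of H2O = 1.656 mol × 18.016 g/mol = 29.84 g.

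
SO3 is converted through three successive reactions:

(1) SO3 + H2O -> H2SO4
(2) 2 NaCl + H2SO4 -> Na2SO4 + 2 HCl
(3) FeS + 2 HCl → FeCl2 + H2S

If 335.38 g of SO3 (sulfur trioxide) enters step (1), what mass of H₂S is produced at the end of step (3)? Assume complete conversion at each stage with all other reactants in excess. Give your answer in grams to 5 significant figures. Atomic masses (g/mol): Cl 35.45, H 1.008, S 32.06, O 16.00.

M(SO3) = 32.06 + 3(16.00) = 80.06 g/mol.
M(H2S) = 2(1.008) + 32.06 = 34.076 g/mol.
n(SO3) = 335.38 / 80.06 = 4.18911 mol.
Reaction (1): SO3→H2SO4 ratio 1:1 ⇒ n(H2SO4) = 4.18911 mol.
Reaction (2): H2SO4→HCl ratio 1:2 ⇒ n(HCl) = 8.37822 mol.
Reaction (3): HCl→H2S ratio 2:1 ⇒ n(H2S) = 4.18911 mol.
Mass of H2S = 4.18911 × 34.076 = 142.748 g.

142.75 g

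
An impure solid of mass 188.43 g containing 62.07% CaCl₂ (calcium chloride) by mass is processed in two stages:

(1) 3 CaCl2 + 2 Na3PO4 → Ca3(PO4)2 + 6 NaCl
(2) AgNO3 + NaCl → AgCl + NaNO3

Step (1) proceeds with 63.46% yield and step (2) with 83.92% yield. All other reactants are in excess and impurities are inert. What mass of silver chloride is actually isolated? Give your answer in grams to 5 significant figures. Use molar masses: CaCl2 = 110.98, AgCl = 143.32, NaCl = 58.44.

160.88 g

Pure CaCl2 = 188.43 × 0.6207 = 116.959 g.
n(CaCl2) = 116.959 / 110.98 = 1.05387 mol.
Step 1 (CaCl2:NaCl = 3:6): theoretical n(NaCl) = 2.10774 mol; at 63.46% yield, n(NaCl) = 1.33757 mol.
Step 2 (NaCl:AgCl = 1:1): theoretical n(AgCl) = 1.33757 mol, so theoretical mass = 1.33757 × 143.32 = 191.701 g.
At 83.92% yield, actual mass of AgCl = 191.701 × 0.8392 = 160.875 g.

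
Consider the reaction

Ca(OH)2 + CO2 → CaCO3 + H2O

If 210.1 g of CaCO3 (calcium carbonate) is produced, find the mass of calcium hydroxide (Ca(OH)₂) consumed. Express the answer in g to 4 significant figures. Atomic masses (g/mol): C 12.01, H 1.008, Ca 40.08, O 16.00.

M(CaCO3) = 40.08 + 12.01 + 3(16.00) = 100.09 g/mol.
M(Ca(OH)2) = 40.08 + 2(16.00) + 2(1.008) = 74.096 g/mol.
n(CaCO3) = 210.10 g / 100.09 g/mol = 2.0991 mol.
From the equation the CaCO3:Ca(OH)2 mole ratio is 1:1, so n(Ca(OH)2) = 2.0991 × 1/1 = 2.0991 mol.
Mass of Ca(OH)2 = 2.0991 mol × 74.096 g/mol = 155.54 g.

155.5 g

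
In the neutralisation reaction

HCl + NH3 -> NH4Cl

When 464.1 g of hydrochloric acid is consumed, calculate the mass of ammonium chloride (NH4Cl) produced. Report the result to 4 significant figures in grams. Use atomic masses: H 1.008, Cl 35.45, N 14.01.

M(HCl) = 1.008 + 35.45 = 36.458 g/mol.
M(NH4Cl) = 14.01 + 4(1.008) + 35.45 = 53.492 g/mol.
n(HCl) = 464.10 g / 36.458 g/mol = 12.730 mol.
From the equation the HCl:NH4Cl mole ratio is 1:1, so n(NH4Cl) = 12.730 × 1/1 = 12.730 mol.
Mass of NH4Cl = 12.730 mol × 53.492 g/mol = 680.94 g.

680.9 g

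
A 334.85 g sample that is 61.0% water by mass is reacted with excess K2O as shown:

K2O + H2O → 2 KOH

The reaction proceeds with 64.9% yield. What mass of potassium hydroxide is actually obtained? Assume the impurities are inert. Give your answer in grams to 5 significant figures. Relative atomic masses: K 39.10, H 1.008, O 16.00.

Pure H2O available = 334.85 g × 0.610 = 204.259 g.
M(H2O) = 2(1.008) + 16.00 = 18.016 g/mol.
M(KOH) = 39.10 + 16.00 + 1.008 = 56.108 g/mol.
n(H2O) = 204.259 g / 18.016 g/mol = 11.3376 mol.
From the equation the H2O:KOH mole ratio is 1:2, so n(KOH) = 11.3376 × 2/1 = 22.6752 mol.
Mass of KOH = 22.6752 mol × 56.108 g/mol = 1272.26 g.
Actual mass collected = 1272.26 g × 0.649 = 825.698 g.

825.70 g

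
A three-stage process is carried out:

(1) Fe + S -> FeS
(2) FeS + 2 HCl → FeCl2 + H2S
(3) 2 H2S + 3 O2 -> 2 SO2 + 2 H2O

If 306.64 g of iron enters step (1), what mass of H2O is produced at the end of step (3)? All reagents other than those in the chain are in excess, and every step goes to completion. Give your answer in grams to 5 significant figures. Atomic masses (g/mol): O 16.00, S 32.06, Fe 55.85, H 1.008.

98.915 g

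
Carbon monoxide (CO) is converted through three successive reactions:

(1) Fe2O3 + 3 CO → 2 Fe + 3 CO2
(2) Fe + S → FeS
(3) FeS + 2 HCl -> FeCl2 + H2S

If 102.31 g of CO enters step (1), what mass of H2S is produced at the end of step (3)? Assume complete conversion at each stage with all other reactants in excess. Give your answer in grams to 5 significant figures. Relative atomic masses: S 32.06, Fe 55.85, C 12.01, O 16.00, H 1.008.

M(CO) = 12.01 + 16.00 = 28.01 g/mol.
M(H2S) = 2(1.008) + 32.06 = 34.076 g/mol.
n(CO) = 102.31 / 28.01 = 3.65262 mol.
Reaction (1): CO→Fe ratio 3:2 ⇒ n(Fe) = 2.43508 mol.
Reaction (2): Fe→FeS ratio 1:1 ⇒ n(FeS) = 2.43508 mol.
Reaction (3): FeS→H2S ratio 1:1 ⇒ n(H2S) = 2.43508 mol.
Mass of H2S = 2.43508 × 34.076 = 82.9779 g.

82.978 g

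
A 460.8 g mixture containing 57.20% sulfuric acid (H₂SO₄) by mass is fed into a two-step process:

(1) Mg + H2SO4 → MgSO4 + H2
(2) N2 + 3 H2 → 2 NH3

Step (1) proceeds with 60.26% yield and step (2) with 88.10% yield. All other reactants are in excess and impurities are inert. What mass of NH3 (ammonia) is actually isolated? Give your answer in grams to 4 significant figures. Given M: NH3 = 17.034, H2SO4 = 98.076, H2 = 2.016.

Pure H2SO4 = 460.8 × 0.5720 = 263.58 g.
n(H2SO4) = 263.58 / 98.076 = 2.6875 mol.
Step 1 (H2SO4:H2 = 1:1): theoretical n(H2) = 2.6875 mol; at 60.26% yield, n(H2) = 1.6195 mol.
Step 2 (H2:NH3 = 3:2): theoretical n(NH3) = 1.0797 mol, so theoretical mass = 1.0797 × 17.034 = 18.391 g.
At 88.10% yield, actual mass of NH3 = 18.391 × 0.8810 = 16.202 g.

16.20 g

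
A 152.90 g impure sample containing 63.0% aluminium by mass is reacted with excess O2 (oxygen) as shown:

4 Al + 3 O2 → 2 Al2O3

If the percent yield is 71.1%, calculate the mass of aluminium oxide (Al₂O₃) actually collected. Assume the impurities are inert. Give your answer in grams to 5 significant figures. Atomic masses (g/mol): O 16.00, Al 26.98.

129.41 g

Pure Al available = 152.90 g × 0.630 = 96.3270 g.
M(Al) = 26.98 g/mol.
M(Al2O3) = 2(26.98) + 3(16.00) = 101.96 g/mol.
n(Al) = 96.3270 g / 26.98 g/mol = 3.57031 mol.
From the equation the Al:Al2O3 mole ratio is 4:2, so n(Al2O3) = 3.57031 × 2/4 = 1.78516 mol.
Mass of Al2O3 = 1.78516 mol × 101.96 g/mol = 182.014 g.
Actual mass collected = 182.014 g × 0.711 = 129.412 g.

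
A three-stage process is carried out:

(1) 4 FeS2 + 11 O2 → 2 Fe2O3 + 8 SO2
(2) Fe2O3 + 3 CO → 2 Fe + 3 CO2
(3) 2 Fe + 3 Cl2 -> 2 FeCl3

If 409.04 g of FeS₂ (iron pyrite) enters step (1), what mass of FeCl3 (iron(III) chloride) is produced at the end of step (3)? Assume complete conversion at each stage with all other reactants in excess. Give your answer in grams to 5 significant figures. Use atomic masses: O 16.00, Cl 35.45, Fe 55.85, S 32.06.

M(FeS2) = 55.85 + 2(32.06) = 119.97 g/mol.
M(FeCl3) = 55.85 + 3(35.45) = 162.20 g/mol.
n(FeS2) = 409.04 / 119.97 = 3.40952 mol.
Reaction (1): FeS2→Fe2O3 ratio 4:2 ⇒ n(Fe2O3) = 1.70476 mol.
Reaction (2): Fe2O3→Fe ratio 1:2 ⇒ n(Fe) = 3.40952 mol.
Reaction (3): Fe→FeCl3 ratio 2:2 ⇒ n(FeCl3) = 3.40952 mol.
Mass of FeCl3 = 3.40952 × 162.20 = 553.024 g.

553.02 g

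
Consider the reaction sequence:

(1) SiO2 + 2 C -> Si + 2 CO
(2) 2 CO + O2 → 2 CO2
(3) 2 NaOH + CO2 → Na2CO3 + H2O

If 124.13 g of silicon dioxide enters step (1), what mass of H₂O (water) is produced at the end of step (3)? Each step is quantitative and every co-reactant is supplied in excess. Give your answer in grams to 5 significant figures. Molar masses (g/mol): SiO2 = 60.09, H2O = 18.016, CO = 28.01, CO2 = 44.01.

n(SiO2) = 124.13 / 60.09 = 2.06573 mol.
Reaction (1): SiO2→CO ratio 1:2 ⇒ n(CO) = 4.13147 mol.
Reaction (2): CO→CO2 ratio 2:2 ⇒ n(CO2) = 4.13147 mol.
Reaction (3): CO2→H2O ratio 1:1 ⇒ n(H2O) = 4.13147 mol.
Mass of H2O = 4.13147 × 18.016 = 74.4326 g.

74.433 g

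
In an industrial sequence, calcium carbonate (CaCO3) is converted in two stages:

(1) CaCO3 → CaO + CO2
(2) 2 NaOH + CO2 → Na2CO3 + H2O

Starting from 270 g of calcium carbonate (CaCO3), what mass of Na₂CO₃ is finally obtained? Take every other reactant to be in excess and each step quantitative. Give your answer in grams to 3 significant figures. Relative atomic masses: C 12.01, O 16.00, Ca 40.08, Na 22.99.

M(CaCO3) = 40.08 + 12.01 + 3(16.00) = 100.09 g/mol.
M(Na2CO3) = 2(22.99) + 12.01 + 3(16.00) = 105.99 g/mol.
n(CaCO3) = 270.0 / 100.09 = 2.698 mol.
Step 1 gives a 1:1 ratio of CaCO3 to CO2, so n(CO2) = 2.698 mol.
In step 2 the CO2:Na2CO3 ratio is 1:1, so n(Na2CO3) = 2.698 mol.
Mass of Na2CO3 = 2.698 × 105.99 = 285.9 g.

286 g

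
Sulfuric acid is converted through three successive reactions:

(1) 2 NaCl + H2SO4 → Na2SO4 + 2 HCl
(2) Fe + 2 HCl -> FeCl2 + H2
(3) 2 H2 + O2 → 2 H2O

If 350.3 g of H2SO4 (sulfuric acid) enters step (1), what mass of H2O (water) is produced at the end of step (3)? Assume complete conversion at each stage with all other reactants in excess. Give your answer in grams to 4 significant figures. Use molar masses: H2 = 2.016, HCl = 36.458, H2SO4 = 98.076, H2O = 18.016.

n(H2SO4) = 350.3 / 98.076 = 3.5717 mol.
Reaction (1): H2SO4→HCl ratio 1:2 ⇒ n(HCl) = 7.1434 mol.
Reaction (2): HCl→H2 ratio 2:1 ⇒ n(H2) = 3.5717 mol.
Reaction (3): H2→H2O ratio 2:2 ⇒ n(H2O) = 3.5717 mol.
Mass of H2O = 3.5717 × 18.016 = 64.348 g.

64.35 g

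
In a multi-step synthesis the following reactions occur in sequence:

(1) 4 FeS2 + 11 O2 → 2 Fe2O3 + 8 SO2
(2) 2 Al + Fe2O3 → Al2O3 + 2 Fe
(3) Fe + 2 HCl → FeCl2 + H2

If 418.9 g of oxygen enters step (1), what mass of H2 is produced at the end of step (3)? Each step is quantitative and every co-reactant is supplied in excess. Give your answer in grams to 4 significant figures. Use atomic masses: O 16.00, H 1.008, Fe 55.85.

9.597 g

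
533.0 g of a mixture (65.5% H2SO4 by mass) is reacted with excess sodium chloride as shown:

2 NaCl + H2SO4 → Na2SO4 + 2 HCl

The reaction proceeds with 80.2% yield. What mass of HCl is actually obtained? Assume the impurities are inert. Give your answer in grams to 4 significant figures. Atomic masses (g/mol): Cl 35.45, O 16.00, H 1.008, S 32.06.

208.2 g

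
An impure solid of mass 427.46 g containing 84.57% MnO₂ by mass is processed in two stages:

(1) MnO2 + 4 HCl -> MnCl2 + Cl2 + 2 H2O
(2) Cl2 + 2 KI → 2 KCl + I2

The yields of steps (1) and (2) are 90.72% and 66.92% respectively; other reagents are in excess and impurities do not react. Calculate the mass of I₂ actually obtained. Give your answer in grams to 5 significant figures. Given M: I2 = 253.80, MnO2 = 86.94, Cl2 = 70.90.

640.68 g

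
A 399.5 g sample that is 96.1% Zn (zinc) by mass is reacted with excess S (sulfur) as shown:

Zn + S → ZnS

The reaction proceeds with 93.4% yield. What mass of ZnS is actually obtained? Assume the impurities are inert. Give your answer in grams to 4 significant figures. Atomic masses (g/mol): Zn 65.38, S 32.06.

Pure Zn available = 399.5 g × 0.961 = 383.92 g.
M(Zn) = 65.38 g/mol.
M(ZnS) = 65.38 + 32.06 = 97.44 g/mol.
n(Zn) = 383.92 g / 65.38 g/mol = 5.8721 mol.
From the equation the Zn:ZnS mole ratio is 1:1, so n(ZnS) = 5.8721 × 1/1 = 5.8721 mol.
Mass of ZnS = 5.8721 mol × 97.44 g/mol = 572.18 g.
Actual mass collected = 572.18 g × 0.934 = 534.42 g.

534.4 g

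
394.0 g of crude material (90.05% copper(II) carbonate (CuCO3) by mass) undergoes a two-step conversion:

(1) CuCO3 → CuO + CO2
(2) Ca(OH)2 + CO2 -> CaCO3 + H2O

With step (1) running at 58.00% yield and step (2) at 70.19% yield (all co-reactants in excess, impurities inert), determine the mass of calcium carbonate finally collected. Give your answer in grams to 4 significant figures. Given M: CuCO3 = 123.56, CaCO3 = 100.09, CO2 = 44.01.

Pure CuCO3 = 394.0 × 0.9005 = 354.80 g.
n(CuCO3) = 354.80 / 123.56 = 2.8715 mol.
Step 1 (CuCO3:CO2 = 1:1): theoretical n(CO2) = 2.8715 mol; at 58.00% yield, n(CO2) = 1.6654 mol.
Step 2 (CO2:CaCO3 = 1:1): theoretical n(CaCO3) = 1.6654 mol, so theoretical mass = 1.6654 × 100.09 = 166.69 g.
At 70.19% yield, actual mass of CaCO3 = 166.69 × 0.7019 = 117.00 g.

117.0 g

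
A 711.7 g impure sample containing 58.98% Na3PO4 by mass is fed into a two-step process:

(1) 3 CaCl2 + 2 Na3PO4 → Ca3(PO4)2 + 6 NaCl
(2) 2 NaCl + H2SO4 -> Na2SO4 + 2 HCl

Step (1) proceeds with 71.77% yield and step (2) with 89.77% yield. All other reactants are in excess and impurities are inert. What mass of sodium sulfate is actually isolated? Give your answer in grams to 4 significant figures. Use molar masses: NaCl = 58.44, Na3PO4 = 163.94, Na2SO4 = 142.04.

Pure Na3PO4 = 711.7 × 0.5898 = 419.76 g.
n(Na3PO4) = 419.76 / 163.94 = 2.5605 mol.
Step 1 (Na3PO4:NaCl = 2:6): theoretical n(NaCl) = 7.6814 mol; at 71.77% yield, n(NaCl) = 5.5129 mol.
Step 2 (NaCl:Na2SO4 = 2:1): theoretical n(Na2SO4) = 2.7565 mol, so theoretical mass = 2.7565 × 142.04 = 391.53 g.
At 89.77% yield, actual mass of Na2SO4 = 391.53 × 0.8977 = 351.47 g.

351.5 g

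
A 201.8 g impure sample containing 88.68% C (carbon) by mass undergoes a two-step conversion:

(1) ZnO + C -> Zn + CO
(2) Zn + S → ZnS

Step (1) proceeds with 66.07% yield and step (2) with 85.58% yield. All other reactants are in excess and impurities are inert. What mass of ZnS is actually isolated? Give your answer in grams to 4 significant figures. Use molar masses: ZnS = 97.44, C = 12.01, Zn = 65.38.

Pure C = 201.8 × 0.8868 = 178.96 g.
n(C) = 178.96 / 12.01 = 14.901 mol.
Step 1 (C:Zn = 1:1): theoretical n(Zn) = 14.901 mol; at 66.07% yield, n(Zn) = 9.8448 mol.
Step 2 (Zn:ZnS = 1:1): theoretical n(ZnS) = 9.8448 mol, so theoretical mass = 9.8448 × 97.44 = 959.28 g.
At 85.58% yield, actual mass of ZnS = 959.28 × 0.8558 = 820.95 g.

821.0 g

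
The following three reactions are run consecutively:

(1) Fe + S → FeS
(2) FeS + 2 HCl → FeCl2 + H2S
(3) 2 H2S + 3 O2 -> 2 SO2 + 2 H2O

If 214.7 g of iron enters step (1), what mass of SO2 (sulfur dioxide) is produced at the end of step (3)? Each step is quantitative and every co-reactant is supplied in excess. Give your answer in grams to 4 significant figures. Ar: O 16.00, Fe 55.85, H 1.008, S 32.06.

M(Fe) = 55.85 g/mol.
M(SO2) = 32.06 + 2(16.00) = 64.06 g/mol.
n(Fe) = 214.7 / 55.85 = 3.8442 mol.
Reaction (1): Fe→FeS ratio 1:1 ⇒ n(FeS) = 3.8442 mol.
Reaction (2): FeS→H2S ratio 1:1 ⇒ n(H2S) = 3.8442 mol.
Reaction (3): H2S→SO2 ratio 2:2 ⇒ n(SO2) = 3.8442 mol.
Mass of SO2 = 3.8442 × 64.06 = 246.26 g.

246.3 g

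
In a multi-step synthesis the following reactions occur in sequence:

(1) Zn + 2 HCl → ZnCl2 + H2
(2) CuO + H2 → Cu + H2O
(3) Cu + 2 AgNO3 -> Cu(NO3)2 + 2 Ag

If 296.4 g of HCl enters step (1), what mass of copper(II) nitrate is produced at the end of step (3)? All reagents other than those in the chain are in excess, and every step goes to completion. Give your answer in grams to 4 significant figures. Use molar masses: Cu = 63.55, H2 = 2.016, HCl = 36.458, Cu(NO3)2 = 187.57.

762.5 g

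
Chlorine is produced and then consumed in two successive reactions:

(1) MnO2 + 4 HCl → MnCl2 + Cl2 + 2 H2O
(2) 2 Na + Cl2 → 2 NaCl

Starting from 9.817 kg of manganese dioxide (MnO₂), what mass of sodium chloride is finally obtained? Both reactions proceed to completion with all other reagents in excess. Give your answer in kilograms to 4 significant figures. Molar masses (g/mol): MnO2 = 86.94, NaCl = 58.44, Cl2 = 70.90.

13.20 kg

9.817 kg = 9817.0 g.
n(MnO2) = 9817.0 / 86.94 = 112.92 mol.
Step 1 gives a 1:1 ratio of MnO2 to Cl2, so n(Cl2) = 112.92 mol.
In step 2 the Cl2:NaCl ratio is 1:2, so n(NaCl) = 225.83 mol.
Mass of NaCl = 225.83 × 58.44 = 13198 g = 13.20 kg.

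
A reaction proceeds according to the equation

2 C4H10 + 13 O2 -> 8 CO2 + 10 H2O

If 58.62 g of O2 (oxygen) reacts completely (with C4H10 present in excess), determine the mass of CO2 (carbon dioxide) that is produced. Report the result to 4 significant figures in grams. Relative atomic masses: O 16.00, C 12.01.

M(O2) = 2(16.00) = 32.00 g/mol.
M(CO2) = 12.01 + 2(16.00) = 44.01 g/mol.
n(O2) = 58.620 g / 32.00 g/mol = 1.8319 mol.
From the equation the O2:CO2 mole ratio is 13:8, so n(CO2) = 1.8319 × 8/13 = 1.1273 mol.
Mass of CO2 = 1.1273 mol × 44.01 g/mol = 49.613 g.

49.61 g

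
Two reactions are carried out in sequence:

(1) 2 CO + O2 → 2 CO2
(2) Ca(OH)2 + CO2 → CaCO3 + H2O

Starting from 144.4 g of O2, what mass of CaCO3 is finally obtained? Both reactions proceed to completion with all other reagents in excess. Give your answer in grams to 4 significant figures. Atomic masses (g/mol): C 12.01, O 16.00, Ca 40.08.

M(O2) = 2(16.00) = 32.00 g/mol.
M(CaCO3) = 40.08 + 12.01 + 3(16.00) = 100.09 g/mol.
n(O2) = 144.40 / 32.00 = 4.5125 mol.
Step 1 gives a 1:2 ratio of O2 to CO2, so n(CO2) = 9.0250 mol.
In step 2 the CO2:CaCO3 ratio is 1:1, so n(CaCO3) = 9.0250 mol.
Mass of CaCO3 = 9.0250 × 100.09 = 903.31 g.

903.3 g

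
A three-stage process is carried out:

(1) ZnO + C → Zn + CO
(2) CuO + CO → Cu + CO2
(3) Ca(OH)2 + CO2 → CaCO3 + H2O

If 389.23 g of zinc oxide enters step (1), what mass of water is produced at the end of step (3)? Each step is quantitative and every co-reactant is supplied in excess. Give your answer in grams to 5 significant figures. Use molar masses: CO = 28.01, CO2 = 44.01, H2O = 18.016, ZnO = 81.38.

n(ZnO) = 389.23 / 81.38 = 4.78287 mol.
Reaction (1): ZnO→CO ratio 1:1 ⇒ n(CO) = 4.78287 mol.
Reaction (2): CO→CO2 ratio 1:1 ⇒ n(CO2) = 4.78287 mol.
Reaction (3): CO2→H2O ratio 1:1 ⇒ n(H2O) = 4.78287 mol.
Mass of H2O = 4.78287 × 18.016 = 86.1682 g.

86.168 g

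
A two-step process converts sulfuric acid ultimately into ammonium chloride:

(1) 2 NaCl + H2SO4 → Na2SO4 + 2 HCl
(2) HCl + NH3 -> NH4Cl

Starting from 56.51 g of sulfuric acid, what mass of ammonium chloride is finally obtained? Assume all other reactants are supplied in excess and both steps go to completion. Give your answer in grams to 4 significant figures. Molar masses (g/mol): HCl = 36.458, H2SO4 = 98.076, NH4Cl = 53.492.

n(H2SO4) = 56.510 / 98.076 = 0.57619 mol.
Step 1 gives a 1:2 ratio of H2SO4 to HCl, so n(HCl) = 1.1524 mol.
In step 2 the HCl:NH4Cl ratio is 1:1, so n(NH4Cl) = 1.1524 mol.
Mass of NH4Cl = 1.1524 × 53.492 = 61.643 g.

61.64 g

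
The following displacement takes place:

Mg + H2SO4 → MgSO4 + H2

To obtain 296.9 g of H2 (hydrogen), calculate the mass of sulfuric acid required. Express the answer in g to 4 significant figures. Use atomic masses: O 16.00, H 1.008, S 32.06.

14440 g

M(H2) = 2(1.008) = 2.016 g/mol.
M(H2SO4) = 2(1.008) + 32.06 + 4(16.00) = 98.076 g/mol.
n(H2) = 296.90 g / 2.016 g/mol = 147.27 mol.
From the equation the H2:H2SO4 mole ratio is 1:1, so n(H2SO4) = 147.27 × 1/1 = 147.27 mol.
Mass of H2SO4 = 147.27 mol × 98.076 g/mol = 14444 g.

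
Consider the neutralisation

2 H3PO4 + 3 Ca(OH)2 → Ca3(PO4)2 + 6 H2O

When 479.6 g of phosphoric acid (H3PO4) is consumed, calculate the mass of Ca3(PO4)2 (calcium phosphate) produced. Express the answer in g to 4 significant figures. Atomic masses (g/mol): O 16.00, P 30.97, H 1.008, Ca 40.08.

759.0 g

M(H3PO4) = 3(1.008) + 30.97 + 4(16.00) = 97.994 g/mol.
M(Ca3(PO4)2) = 3(40.08) + 2(30.97) + 8(16.00) = 310.18 g/mol.
n(H3PO4) = 479.60 g / 97.994 g/mol = 4.8942 mol.
From the equation the H3PO4:Ca3(PO4)2 mole ratio is 2:1, so n(Ca3(PO4)2) = 4.8942 × 1/2 = 2.4471 mol.
Mass of Ca3(PO4)2 = 2.4471 mol × 310.18 g/mol = 759.04 g.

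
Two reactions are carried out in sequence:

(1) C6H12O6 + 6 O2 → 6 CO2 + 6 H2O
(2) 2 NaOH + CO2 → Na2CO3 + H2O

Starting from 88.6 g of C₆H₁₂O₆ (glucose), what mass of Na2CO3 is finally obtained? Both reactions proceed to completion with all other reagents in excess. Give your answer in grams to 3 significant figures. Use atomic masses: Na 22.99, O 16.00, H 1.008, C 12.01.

313 g

M(C6H12O6) = 6(12.01) + 12(1.008) + 6(16.00) = 180.156 g/mol.
M(Na2CO3) = 2(22.99) + 12.01 + 3(16.00) = 105.99 g/mol.
n(C6H12O6) = 88.60 / 180.156 = 0.4918 mol.
Step 1 gives a 1:6 ratio of C6H12O6 to CO2, so n(CO2) = 2.951 mol.
In step 2 the CO2:Na2CO3 ratio is 1:1, so n(Na2CO3) = 2.951 mol.
Mass of Na2CO3 = 2.951 × 105.99 = 312.8 g.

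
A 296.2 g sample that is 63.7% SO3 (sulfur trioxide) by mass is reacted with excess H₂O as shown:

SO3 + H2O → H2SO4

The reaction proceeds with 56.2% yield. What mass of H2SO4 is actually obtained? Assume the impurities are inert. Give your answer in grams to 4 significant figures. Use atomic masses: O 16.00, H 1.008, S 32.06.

Pure SO3 available = 296.2 g × 0.637 = 188.68 g.
M(SO3) = 32.06 + 3(16.00) = 80.06 g/mol.
M(H2SO4) = 2(1.008) + 32.06 + 4(16.00) = 98.076 g/mol.
n(SO3) = 188.68 g / 80.06 g/mol = 2.3567 mol.
From the equation the SO3:H2SO4 mole ratio is 1:1, so n(H2SO4) = 2.3567 × 1/1 = 2.3567 mol.
Mass of H2SO4 = 2.3567 mol × 98.076 g/mol = 231.14 g.
Actual mass collected = 231.14 g × 0.562 = 129.90 g.

129.9 g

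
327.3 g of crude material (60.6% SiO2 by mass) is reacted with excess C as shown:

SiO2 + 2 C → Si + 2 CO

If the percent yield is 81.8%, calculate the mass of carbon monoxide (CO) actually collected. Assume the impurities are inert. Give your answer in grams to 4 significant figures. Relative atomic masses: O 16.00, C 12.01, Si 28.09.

151.3 g

Pure SiO2 available = 327.3 g × 0.606 = 198.34 g.
M(SiO2) = 28.09 + 2(16.00) = 60.09 g/mol.
M(CO) = 12.01 + 16.00 = 28.01 g/mol.
n(SiO2) = 198.34 g / 60.09 g/mol = 3.3008 mol.
From the equation the SiO2:CO mole ratio is 1:2, so n(CO) = 3.3008 × 2/1 = 6.6016 mol.
Mass of CO = 6.6016 mol × 28.01 g/mol = 184.91 g.
Actual mass collected = 184.91 g × 0.818 = 151.26 g.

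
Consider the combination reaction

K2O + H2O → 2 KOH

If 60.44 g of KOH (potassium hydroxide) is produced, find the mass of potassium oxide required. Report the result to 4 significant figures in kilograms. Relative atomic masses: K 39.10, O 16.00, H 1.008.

M(KOH) = 39.10 + 16.00 + 1.008 = 56.108 g/mol.
M(K2O) = 2(39.10) + 16.00 = 94.20 g/mol.
n(KOH) = 60.440 g / 56.108 g/mol = 1.0772 mol.
From the equation the KOH:K2O mole ratio is 2:1, so n(K2O) = 1.0772 × 1/2 = 0.53860 mol.
Mass of K2O = 0.53860 mol × 94.20 g/mol = 50.737 g.
Converting to kg: 50.737 g = 0.05074 kg.

0.05074 kg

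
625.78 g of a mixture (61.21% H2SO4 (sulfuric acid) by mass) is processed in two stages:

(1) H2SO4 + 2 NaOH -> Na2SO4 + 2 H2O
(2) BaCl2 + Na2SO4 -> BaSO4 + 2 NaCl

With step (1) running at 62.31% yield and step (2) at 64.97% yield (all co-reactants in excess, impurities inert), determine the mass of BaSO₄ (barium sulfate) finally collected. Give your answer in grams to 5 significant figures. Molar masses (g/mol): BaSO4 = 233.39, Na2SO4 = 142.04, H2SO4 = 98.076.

369.01 g

Pure H2SO4 = 625.78 × 0.6121 = 383.040 g.
n(H2SO4) = 383.040 / 98.076 = 3.90554 mol.
Step 1 (H2SO4:Na2SO4 = 1:1): theoretical n(Na2SO4) = 3.90554 mol; at 62.31% yield, n(Na2SO4) = 2.43354 mol.
Step 2 (Na2SO4:BaSO4 = 1:1): theoretical n(BaSO4) = 2.43354 mol, so theoretical mass = 2.43354 × 233.39 = 567.965 g.
At 64.97% yield, actual mass of BaSO4 = 567.965 × 0.6497 = 369.007 g.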